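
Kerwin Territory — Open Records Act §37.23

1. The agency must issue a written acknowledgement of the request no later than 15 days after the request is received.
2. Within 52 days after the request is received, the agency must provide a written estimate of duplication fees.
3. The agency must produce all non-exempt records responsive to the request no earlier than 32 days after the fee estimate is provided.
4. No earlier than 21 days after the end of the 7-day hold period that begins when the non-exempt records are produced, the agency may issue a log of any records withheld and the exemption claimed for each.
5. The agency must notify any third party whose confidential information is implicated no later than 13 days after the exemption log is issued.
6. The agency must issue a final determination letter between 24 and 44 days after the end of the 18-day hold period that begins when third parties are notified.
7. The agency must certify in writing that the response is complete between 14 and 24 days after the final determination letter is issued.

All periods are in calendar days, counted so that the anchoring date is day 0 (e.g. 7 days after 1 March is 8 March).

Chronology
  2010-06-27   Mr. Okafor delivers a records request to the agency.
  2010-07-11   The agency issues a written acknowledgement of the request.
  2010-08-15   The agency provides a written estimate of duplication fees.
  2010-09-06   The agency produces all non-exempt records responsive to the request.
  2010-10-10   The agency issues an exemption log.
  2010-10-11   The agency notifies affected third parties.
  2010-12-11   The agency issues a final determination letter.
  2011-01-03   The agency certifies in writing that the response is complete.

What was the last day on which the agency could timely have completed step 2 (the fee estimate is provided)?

Step 2 runs from 2010-06-27, when the request is received. 52 days after 2010-06-27 is 2010-08-18.

2010-08-18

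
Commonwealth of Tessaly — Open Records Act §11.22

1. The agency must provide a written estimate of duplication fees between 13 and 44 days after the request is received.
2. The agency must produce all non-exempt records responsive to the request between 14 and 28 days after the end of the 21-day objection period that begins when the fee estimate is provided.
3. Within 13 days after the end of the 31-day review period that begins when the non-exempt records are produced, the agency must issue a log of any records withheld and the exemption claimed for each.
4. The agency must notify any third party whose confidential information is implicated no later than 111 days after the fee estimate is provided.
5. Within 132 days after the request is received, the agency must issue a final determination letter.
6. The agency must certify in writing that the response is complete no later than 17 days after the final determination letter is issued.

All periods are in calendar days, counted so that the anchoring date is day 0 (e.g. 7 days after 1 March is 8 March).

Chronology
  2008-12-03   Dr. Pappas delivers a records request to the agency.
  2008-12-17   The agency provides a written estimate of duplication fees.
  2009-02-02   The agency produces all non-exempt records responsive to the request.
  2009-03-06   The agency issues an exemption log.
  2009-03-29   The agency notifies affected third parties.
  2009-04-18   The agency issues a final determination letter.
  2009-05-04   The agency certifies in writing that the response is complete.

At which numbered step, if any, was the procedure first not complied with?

Step 5

(1) the permitted window runs from 2008-12-03 + 13 = 2008-12-16 to 2008-12-03 + 44 = 2009-01-16; 2008-12-17 falls inside that range.
(2) the permitted window runs from 2009-01-07 + 14 = 2009-01-21 to 2009-01-07 + 28 = 2009-02-04; done 2009-02-02 — within the window.
(3) due by 2009-03-05 + 13 days = 2009-03-18; completed 2009-03-06, before the deadline.
(4) due by 2008-12-17 + 111 days = 2009-04-07; completed 2009-03-29, before the deadline.
(5) due by 2008-12-03 + 132 days = 2009-04-14; done 2009-04-18 — 4 days late.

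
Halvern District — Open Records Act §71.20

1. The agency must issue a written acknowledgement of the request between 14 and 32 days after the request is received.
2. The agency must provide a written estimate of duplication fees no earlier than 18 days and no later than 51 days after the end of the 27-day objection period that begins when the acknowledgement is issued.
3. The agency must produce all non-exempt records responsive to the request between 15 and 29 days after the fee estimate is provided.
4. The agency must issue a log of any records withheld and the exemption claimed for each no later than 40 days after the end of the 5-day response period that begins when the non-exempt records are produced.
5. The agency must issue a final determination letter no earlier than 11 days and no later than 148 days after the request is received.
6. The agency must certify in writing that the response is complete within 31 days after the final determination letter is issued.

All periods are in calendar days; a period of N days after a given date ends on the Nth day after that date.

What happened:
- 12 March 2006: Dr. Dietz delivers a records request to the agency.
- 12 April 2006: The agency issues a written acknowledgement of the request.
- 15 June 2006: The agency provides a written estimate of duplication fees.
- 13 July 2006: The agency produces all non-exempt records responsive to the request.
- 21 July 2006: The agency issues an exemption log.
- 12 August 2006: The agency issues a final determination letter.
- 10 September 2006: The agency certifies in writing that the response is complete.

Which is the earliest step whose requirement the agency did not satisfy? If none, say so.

Step 5

(1) the permitted window runs from 12 March 2006 + 14 = 26 March 2006 to 12 March 2006 + 32 = 13 April 2006; done 12 April 2006, which is between those dates.
(2) the permitted window runs from 9 May 2006 + 18 = 27 May 2006 to 9 May 2006 + 51 = 29 June 2006; done 15 June 2006, which is between those dates.
(3) the permitted window runs from 15 June 2006 + 15 = 30 June 2006 to 15 June 2006 + 29 = 14 July 2006; 13 July 2006 falls inside that range.
(4) due by 18 July 2006 + 40 days = 27 August 2006; done 21 July 2006 — timely.
(5) the permitted window runs from 12 March 2006 + 11 = 23 March 2006 to 12 March 2006 + 148 = 7 August 2006; 12 August 2006 is 5 days past the end of the window.
The procedure was therefore not followed at step 5.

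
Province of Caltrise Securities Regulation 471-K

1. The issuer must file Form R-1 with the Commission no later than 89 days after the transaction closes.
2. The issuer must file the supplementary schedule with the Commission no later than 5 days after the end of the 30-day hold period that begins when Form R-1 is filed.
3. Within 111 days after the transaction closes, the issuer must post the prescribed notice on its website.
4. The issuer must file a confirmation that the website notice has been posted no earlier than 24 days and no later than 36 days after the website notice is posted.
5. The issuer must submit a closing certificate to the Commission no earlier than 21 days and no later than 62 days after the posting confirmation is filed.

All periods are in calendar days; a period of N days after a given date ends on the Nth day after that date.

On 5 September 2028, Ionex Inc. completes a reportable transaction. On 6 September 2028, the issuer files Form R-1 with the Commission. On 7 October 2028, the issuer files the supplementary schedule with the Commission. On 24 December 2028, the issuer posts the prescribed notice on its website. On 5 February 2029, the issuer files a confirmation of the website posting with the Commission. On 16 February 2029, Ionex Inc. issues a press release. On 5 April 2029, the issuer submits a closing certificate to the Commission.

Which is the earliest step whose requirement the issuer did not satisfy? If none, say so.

Step 4

Step 1: 89 days after 5 September 2028 (when the transaction closes) is 3 December 2028; done 6 September 2028 — timely.
Step 2: 5 days after 6 October 2028 (end of the 30-day hold period, which began when Form R-1 is filed on 6 September 2028) is 11 October 2028; 7 October 2028 is within that limit.
Step 3: 111 days after 5 September 2028 (when the transaction closes) is 25 December 2028; completed 24 December 2028, before the deadline.
Step 4: the window is 24–36 days after 24 December 2028 (when the website notice is posted), so 17 January 2029 through 29 January 2029; done 5 February 2029 — 7 days after the window closed.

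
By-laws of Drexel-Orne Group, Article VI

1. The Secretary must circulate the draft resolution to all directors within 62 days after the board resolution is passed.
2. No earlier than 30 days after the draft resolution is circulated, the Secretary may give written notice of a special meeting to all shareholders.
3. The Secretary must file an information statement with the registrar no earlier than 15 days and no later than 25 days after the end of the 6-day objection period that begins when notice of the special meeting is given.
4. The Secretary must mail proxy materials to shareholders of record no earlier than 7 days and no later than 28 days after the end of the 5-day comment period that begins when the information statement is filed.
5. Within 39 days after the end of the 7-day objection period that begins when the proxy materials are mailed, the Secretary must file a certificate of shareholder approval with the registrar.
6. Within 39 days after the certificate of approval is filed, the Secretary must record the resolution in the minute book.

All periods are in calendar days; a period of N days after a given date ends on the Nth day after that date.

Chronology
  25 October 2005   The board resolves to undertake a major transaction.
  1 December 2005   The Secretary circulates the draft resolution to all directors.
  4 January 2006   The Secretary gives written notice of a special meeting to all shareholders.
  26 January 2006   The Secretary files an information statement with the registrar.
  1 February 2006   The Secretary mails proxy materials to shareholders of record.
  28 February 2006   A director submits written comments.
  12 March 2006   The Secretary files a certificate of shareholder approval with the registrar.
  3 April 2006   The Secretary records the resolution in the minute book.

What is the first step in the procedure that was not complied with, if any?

(1) due by 25 October 2005 + 62 days = 26 December 2005; done 1 December 2005 — timely.
(2) permitted from 1 December 2005 + 30 days = 31 December 2005 onward; done 4 January 2006 — permitted.
(3) the permitted window runs from 10 January 2006 + 15 = 25 January 2006 to 10 January 2006 + 25 = 4 February 2006; done 26 January 2006 — within the window.
(4) the permitted window runs from 31 January 2006 + 7 = 7 February 2006 to 31 January 2006 + 28 = 28 February 2006; done 1 February 2006 — 6 days before the window opened.

Step 4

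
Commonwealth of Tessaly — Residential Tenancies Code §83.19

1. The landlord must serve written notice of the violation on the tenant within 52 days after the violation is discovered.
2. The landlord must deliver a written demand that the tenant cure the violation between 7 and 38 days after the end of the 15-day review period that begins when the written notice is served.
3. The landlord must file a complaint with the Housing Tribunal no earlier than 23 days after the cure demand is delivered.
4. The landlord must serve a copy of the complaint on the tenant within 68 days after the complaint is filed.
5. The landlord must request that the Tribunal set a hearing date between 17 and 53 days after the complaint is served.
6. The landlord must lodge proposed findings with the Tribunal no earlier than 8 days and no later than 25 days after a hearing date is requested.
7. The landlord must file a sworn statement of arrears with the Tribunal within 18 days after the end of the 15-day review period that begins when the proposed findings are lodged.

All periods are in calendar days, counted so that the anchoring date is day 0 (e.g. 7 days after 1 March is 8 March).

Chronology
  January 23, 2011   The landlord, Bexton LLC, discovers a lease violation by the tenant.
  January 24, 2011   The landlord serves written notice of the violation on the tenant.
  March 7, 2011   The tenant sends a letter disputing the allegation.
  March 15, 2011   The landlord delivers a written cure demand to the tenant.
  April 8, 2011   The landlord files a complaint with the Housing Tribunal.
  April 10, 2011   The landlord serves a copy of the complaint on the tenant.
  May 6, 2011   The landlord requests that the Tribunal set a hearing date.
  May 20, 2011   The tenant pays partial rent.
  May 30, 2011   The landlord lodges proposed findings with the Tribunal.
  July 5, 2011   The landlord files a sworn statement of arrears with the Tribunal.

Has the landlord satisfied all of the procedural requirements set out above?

Step 1: 52 days after January 23, 2011 (when the violation is discovered) is March 16, 2011; completed January 24, 2011, before the deadline.
Step 2: the window is 7–38 days after February 8, 2011 (end of the 15-day review period, which began when the written notice is served on January 24, 2011), so February 15, 2011 through March 18, 2011; March 15, 2011 falls inside that range.
Step 3: the earliest permitted date is 23 days after March 15, 2011 (when the cure demand is delivered), i.e. April 7, 2011; done April 8, 2011, after the minimum wait.
Step 4: 68 days after April 8, 2011 (when the complaint is filed) is June 15, 2011; completed April 10, 2011, before the deadline.
Step 5: the window is 17–53 days after April 10, 2011 (when the complaint is served), so April 27, 2011 through June 2, 2011; May 6, 2011 falls inside that range.
Step 6: the window is 8–25 days after May 6, 2011 (when a hearing date is requested), so May 14, 2011 through May 31, 2011; May 30, 2011 falls inside that range.
Step 7: 18 days after June 14, 2011 (end of the 15-day review period, which began when the proposed findings are lodged on May 30, 2011) is July 2, 2011; July 5, 2011 misses that deadline by 3 days.

No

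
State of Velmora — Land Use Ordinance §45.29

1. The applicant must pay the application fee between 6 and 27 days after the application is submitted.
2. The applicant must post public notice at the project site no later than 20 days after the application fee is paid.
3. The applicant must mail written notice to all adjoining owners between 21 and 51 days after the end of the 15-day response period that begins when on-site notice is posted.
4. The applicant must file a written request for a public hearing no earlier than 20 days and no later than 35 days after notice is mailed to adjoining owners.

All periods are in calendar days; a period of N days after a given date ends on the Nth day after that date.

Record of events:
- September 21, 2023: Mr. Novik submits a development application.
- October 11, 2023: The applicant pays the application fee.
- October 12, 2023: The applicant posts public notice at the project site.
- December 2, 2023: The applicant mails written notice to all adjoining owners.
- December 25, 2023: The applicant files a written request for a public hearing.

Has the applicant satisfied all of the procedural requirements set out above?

Step 1: the window is 6–27 days after September 21, 2023 (when the application is submitted), so September 27, 2023 through October 18, 2023; done October 11, 2023, which is between those dates.
Step 2: 20 days after October 11, 2023 (when the application fee is paid) is October 31, 2023; October 12, 2023 is within that limit.
Step 3: the window is 21–51 days after October 27, 2023 (end of the 15-day response period, which began when on-site notice is posted on October 12, 2023), so November 17, 2023 through December 17, 2023; done December 2, 2023 — within the window.
Step 4: the window is 20–35 days after December 2, 2023 (when notice is mailed to adjoining owners), so December 22, 2023 through January 6, 2024; done December 25, 2023, which is between those dates.

Yes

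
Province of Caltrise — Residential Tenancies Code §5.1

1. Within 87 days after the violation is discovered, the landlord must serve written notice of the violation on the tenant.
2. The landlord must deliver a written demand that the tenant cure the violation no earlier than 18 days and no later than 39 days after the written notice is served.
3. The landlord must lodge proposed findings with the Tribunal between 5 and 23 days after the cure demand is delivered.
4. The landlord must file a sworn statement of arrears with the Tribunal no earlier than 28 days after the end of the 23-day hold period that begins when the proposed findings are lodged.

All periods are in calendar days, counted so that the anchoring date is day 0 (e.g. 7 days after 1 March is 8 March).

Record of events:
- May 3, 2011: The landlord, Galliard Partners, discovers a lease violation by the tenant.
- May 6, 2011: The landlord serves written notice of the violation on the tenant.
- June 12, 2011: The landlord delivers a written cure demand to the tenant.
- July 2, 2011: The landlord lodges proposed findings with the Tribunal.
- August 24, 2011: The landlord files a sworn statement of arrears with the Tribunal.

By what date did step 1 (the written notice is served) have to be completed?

Step 1 runs from May 3, 2011, when the violation is discovered. 87 days after May 3, 2011 is July 29, 2011.

July 29, 2011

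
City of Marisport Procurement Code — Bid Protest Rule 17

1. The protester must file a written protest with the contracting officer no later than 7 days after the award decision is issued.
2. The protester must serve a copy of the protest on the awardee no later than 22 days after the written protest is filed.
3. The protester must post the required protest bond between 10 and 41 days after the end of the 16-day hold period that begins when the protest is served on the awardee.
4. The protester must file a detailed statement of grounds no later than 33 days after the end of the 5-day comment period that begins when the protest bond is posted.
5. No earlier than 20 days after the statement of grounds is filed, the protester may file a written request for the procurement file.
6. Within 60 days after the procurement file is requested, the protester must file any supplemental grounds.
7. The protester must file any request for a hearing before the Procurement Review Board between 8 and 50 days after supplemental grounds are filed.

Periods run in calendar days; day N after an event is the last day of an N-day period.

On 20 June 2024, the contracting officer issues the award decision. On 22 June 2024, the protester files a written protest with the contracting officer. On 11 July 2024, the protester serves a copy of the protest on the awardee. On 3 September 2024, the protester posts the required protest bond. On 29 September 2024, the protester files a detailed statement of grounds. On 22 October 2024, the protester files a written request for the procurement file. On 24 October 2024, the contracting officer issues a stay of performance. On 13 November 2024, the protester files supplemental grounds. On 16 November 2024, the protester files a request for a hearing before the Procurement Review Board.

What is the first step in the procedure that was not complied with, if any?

Step 7

(1) due by 20 June 2024 + 7 days = 27 June 2024; 22 June 2024 is within that limit.
(2) due by 22 June 2024 + 22 days = 14 July 2024; completed 11 July 2024, before the deadline.
(3) the permitted window runs from 27 July 2024 + 10 = 6 August 2024 to 27 July 2024 + 41 = 6 September 2024; done 3 September 2024, which is between those dates.
(4) due by 8 September 2024 + 33 days = 11 October 2024; completed 29 September 2024, before the deadline.
(5) permitted from 29 September 2024 + 20 days = 19 October 2024 onward; done 22 October 2024, after the minimum wait.
(6) due by 22 October 2024 + 60 days = 21 December 2024; 13 November 2024 is within that limit.
(7) the permitted window runs from 13 November 2024 + 8 = 21 November 2024 to 13 November 2024 + 50 = 2 January 2025; 16 November 2024 is 5 days too early.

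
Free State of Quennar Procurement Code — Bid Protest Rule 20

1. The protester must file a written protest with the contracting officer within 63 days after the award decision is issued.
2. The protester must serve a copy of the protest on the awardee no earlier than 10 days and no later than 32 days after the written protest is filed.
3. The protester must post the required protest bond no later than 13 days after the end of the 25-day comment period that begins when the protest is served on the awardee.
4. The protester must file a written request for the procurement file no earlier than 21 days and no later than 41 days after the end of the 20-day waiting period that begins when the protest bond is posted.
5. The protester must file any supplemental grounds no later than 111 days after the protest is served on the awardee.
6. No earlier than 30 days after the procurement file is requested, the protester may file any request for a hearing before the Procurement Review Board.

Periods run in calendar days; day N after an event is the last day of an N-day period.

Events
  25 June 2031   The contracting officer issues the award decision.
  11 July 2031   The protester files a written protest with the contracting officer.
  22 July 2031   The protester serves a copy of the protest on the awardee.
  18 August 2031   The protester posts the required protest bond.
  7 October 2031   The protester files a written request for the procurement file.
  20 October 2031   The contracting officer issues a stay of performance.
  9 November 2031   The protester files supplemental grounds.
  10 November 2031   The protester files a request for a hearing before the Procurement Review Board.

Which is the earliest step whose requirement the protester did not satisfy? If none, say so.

Step 1 — counting 63 days from 25 June 2031 (when the award decision is issued) gives a deadline of 27 August 2031; 11 July 2031 is within that limit.
Step 2 — 10 and 32 days from 11 July 2031 (when the written protest is filed) are 21 July 2031 and 12 August 2031 respectively; done 22 July 2031 — within the window.
Step 3 — counting 13 days from 16 August 2031 (end of the 25-day comment period, which began when the protest is served on the awardee on 22 July 2031) gives a deadline of 29 August 2031; 18 August 2031 is within that limit.
Step 4 — 21 and 41 days from 7 September 2031 (end of the 20-day waiting period, which began when the protest bond is posted on 18 August 2031) are 28 September 2031 and 18 October 2031 respectively; done 7 October 2031 — within the window.
Step 5 — counting 111 days from 22 July 2031 (when the protest is served on the awardee) gives a deadline of 10 November 2031; completed 9 November 2031, before the deadline.
Step 6 — must wait 30 days from 7 October 2031 (when the procurement file is requested), so not before 6 November 2031; done 10 November 2031 — permitted.

None — every step was satisfied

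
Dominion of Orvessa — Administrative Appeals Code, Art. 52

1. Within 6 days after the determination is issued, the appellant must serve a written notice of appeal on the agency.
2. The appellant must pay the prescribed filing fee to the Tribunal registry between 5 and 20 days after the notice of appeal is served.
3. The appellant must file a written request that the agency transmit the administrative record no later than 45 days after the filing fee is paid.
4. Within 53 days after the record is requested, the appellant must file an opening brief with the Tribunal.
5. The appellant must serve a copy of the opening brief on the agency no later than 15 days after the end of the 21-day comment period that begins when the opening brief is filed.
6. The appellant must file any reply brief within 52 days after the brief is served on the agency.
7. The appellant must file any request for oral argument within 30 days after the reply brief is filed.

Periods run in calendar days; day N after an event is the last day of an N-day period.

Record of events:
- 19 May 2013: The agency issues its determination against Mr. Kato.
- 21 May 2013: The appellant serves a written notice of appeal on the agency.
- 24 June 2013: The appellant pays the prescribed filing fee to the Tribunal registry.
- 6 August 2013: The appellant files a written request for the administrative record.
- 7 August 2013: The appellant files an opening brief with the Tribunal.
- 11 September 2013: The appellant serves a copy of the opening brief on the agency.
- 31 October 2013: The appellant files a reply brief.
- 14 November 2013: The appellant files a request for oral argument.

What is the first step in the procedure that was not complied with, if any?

Step 2

Step 1: 6 days after 19 May 2013 (when the determination is issued) is 25 May 2013; done 21 May 2013 — timely.
Step 2: the window is 5–20 days after 21 May 2013 (when the notice of appeal is served), so 26 May 2013 through 10 June 2013; 24 June 2013 is 14 days past the end of the window.
The procedure was therefore not followed at step 2.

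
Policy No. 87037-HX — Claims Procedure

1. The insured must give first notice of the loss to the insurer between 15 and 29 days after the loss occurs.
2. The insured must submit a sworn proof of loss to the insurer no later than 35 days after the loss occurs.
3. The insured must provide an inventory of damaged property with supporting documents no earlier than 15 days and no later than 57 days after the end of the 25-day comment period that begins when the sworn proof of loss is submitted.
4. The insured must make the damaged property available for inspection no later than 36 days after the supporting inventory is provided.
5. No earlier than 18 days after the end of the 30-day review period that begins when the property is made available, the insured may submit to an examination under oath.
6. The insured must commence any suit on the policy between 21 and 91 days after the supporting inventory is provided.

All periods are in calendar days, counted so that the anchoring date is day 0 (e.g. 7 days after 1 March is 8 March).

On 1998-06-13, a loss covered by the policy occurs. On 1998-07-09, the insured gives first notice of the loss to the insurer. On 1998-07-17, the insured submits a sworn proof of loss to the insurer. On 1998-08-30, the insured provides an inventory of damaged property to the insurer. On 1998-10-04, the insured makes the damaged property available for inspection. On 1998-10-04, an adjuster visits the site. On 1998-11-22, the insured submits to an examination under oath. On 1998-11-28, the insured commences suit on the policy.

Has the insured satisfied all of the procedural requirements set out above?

Step 1 — 15 and 29 days from 1998-06-13 (when the loss occurs) are 1998-06-28 and 1998-07-12 respectively; 1998-07-09 falls inside that range.
Step 2 — counting 35 days from 1998-06-13 (when the loss occurs) gives a deadline of 1998-07-18; completed 1998-07-17, before the deadline.
Step 3 — 15 and 57 days from 1998-08-11 (end of the 25-day comment period, which began when the sworn proof of loss is submitted on 1998-07-17) are 1998-08-26 and 1998-10-07 respectively; done 1998-08-30, which is between those dates.
Step 4 — counting 36 days from 1998-08-30 (when the supporting inventory is provided) gives a deadline of 1998-10-05; 1998-10-04 is within that limit.
Step 5 — must wait 18 days from 1998-11-03 (end of the 30-day review period, which began when the property is made available on 1998-10-04), so not before 1998-11-21; done 1998-11-22 — permitted.
Step 6 — 21 and 91 days from 1998-08-30 (when the supporting inventory is provided) are 1998-09-20 and 1998-11-29 respectively; done 1998-11-28 — within the window.

Yes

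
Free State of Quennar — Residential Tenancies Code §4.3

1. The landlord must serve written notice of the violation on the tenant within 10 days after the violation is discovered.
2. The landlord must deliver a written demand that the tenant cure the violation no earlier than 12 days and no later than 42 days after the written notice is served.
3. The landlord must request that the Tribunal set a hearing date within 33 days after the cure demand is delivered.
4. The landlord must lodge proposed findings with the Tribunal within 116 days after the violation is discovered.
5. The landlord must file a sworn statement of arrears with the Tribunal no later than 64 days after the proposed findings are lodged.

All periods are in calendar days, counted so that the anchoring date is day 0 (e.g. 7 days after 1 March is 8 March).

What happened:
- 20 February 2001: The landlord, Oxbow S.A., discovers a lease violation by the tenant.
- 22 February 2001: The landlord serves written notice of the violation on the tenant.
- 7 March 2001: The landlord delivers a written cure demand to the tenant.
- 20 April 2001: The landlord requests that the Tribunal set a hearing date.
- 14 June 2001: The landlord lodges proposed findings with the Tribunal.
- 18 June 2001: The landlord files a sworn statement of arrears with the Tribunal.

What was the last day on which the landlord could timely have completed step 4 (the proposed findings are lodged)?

16 June 2001

Step 4 runs from 20 February 2001, when the violation is discovered. 116 days after 20 February 2001 is 16 June 2001.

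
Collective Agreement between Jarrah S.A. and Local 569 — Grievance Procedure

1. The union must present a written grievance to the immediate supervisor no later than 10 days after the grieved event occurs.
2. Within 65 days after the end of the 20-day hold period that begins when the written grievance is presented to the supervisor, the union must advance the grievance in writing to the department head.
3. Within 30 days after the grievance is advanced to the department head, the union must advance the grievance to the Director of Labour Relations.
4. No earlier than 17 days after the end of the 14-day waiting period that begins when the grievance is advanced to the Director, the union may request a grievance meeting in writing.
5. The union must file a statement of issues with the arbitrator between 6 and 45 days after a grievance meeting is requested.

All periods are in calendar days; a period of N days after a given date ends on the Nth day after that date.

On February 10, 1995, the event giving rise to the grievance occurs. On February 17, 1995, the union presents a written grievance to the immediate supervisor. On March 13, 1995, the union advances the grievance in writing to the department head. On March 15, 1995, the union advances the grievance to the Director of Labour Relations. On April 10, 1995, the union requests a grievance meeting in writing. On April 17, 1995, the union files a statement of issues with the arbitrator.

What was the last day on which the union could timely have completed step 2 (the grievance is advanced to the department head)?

May 13, 1995

The written grievance is presented to the supervisor on February 17, 1995; the 20-day hold period therefore ends March 9, 1995, and step 2 runs from that date. 65 days after March 9, 1995 is May 13, 1995.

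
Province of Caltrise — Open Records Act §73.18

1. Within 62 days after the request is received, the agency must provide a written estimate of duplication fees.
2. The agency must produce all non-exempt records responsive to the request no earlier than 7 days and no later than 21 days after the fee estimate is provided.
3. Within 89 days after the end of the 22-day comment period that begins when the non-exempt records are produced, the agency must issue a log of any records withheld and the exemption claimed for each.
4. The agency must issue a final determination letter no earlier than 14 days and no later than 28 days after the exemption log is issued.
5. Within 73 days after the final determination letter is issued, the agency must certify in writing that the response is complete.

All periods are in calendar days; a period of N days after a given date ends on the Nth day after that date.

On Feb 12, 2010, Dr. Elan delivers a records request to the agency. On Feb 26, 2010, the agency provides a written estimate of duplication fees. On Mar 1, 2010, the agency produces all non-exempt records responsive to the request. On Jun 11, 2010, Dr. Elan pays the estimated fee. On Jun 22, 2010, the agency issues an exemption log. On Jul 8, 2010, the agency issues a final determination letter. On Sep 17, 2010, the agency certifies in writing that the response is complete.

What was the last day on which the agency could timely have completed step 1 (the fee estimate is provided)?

Step 1 runs from Feb 12, 2010, when the request is received. 62 days after Feb 12, 2010 is Apr 15, 2010.

Apr 15, 2010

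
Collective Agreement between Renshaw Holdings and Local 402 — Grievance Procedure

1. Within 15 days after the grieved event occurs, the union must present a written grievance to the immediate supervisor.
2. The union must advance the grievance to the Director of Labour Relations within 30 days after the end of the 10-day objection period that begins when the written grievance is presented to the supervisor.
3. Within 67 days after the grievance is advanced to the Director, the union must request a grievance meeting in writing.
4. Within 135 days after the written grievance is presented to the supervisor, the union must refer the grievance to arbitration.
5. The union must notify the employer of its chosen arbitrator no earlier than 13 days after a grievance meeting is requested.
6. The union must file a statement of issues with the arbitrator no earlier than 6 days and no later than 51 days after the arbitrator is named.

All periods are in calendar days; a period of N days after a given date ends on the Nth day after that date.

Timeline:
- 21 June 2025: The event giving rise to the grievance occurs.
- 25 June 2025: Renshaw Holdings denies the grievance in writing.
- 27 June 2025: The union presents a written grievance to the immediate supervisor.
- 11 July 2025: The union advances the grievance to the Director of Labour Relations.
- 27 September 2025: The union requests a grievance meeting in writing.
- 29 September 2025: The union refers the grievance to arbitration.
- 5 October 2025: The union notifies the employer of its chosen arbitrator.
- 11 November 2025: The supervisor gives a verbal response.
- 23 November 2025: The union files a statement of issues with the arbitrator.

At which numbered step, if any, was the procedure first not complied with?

Step 1: 15 days after 21 June 2025 (when the grieved event occurs) is 6 July 2025; 27 June 2025 is within that limit.
Step 2: 30 days after 7 July 2025 (end of the 10-day objection period, which began when the written grievance is presented to the supervisor on 27 June 2025) is 6 August 2025; completed 11 July 2025, before the deadline.
Step 3: 67 days after 11 July 2025 (when the grievance is advanced to the Director) is 16 September 2025; 27 September 2025 misses that deadline by 11 days.

Step 3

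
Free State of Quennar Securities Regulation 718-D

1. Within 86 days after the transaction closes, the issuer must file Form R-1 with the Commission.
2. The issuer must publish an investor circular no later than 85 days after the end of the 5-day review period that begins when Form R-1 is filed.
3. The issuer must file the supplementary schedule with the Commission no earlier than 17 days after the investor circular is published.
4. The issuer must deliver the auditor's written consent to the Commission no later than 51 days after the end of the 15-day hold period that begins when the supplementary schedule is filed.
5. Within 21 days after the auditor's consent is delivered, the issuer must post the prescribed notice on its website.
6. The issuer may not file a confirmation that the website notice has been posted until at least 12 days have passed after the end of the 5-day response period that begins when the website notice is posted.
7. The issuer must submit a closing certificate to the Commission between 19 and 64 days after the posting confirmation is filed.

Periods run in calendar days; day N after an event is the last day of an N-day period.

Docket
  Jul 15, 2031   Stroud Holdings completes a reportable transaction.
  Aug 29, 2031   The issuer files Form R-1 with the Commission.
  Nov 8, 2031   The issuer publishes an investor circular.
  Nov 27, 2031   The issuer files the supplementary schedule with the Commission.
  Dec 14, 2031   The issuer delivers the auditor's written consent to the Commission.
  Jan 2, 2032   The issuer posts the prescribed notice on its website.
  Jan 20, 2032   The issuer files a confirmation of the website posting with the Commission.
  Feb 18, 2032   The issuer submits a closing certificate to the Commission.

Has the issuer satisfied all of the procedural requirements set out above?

(1) due by Jul 15, 2031 + 86 days = Oct 9, 2031; done Aug 29, 2031 — timely.
(2) due by Sep 3, 2031 + 85 days = Nov 27, 2031; done Nov 8, 2031 — timely.
(3) permitted from Nov 8, 2031 + 17 days = Nov 25, 2031 onward; done Nov 27, 2031, after the minimum wait.
(4) due by Dec 12, 2031 + 51 days = Feb 1, 2032; done Dec 14, 2031 — timely.
(5) due by Dec 14, 2031 + 21 days = Jan 4, 2032; done Jan 2, 2032 — timely.
(6) permitted from Jan 7, 2032 + 12 days = Jan 19, 2032 onward; Jan 20, 2032 is on or after that date.
(7) the permitted window runs from Jan 20, 2032 + 19 = Feb 8, 2032 to Jan 20, 2032 + 64 = Mar 24, 2032; Feb 18, 2032 falls inside that range.

Yes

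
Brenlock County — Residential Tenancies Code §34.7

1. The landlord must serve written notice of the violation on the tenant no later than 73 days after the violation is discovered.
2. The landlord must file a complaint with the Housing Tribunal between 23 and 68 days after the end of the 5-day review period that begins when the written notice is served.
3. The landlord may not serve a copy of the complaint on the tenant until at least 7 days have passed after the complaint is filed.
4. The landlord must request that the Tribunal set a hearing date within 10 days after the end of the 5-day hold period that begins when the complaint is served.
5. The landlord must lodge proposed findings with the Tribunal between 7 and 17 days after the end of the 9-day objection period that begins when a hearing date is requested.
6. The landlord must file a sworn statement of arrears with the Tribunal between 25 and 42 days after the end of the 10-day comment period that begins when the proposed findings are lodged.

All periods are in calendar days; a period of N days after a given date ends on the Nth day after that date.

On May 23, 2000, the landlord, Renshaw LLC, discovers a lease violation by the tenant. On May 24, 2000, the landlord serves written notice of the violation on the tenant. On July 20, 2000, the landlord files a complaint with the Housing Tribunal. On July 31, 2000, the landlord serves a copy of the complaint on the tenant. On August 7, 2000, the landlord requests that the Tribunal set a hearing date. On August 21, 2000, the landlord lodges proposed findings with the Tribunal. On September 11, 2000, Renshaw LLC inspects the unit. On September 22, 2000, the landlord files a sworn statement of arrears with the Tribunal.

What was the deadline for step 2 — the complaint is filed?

August 5, 2000

The written notice is served on May 24, 2000; the 5-day review period therefore ends May 29, 2000, and step 2 runs from that date. The window is 23–68 days after May 29, 2000; it closes on August 5, 2000.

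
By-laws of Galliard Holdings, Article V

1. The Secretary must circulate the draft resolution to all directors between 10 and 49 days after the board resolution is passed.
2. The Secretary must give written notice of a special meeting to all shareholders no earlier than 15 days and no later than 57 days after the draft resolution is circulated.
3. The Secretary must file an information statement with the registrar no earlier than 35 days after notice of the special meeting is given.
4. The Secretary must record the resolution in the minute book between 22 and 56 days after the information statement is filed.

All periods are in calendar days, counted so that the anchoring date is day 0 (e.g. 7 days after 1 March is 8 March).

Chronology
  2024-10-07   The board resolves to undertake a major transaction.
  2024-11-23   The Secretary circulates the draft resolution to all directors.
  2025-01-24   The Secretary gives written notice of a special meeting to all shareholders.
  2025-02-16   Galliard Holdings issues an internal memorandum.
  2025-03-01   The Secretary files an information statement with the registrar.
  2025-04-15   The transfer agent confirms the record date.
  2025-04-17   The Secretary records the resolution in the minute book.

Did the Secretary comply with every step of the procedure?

(1) the permitted window runs from 2024-10-07 + 10 = 2024-10-17 to 2024-10-07 + 49 = 2024-11-25; done 2024-11-23 — within the window.
(2) the permitted window runs from 2024-11-23 + 15 = 2024-12-08 to 2024-11-23 + 57 = 2025-01-19; done 2025-01-24 — 5 days after the window closed.

No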